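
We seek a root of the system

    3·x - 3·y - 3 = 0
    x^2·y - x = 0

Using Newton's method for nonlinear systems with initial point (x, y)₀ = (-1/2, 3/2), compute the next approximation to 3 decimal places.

(-0.444, -1.444)

At (-1/2, 3/2): F = (-9.000, 0.875).
Jacobian J = [[3, -3], [2·x·y - 1, x^2]].
At the point, J = [[3.000, -3.000], [-2.500, 0.250]] (det J = -6.750).
Solving J·Δ = −F gives Δ = (0.056, -2.944).
Then the next iterate is (x, y)₁ = (-0.444, -1.444).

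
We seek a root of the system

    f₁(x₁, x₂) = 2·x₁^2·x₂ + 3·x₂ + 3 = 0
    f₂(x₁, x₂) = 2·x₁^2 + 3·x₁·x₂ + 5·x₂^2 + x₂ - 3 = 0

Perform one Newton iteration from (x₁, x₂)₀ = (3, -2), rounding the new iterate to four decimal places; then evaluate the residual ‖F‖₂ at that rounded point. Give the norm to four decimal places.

At (3, -2): F = (-39.0000, 15.0000).
Jacobian J = [[4·x₁·x₂, 2·x₁^2 + 3], [4·x₁ + 3·x₂, 3·x₁ + 10·x₂ + 1]].
At the point, J = [[-24.0000, 21.0000], [6.0000, -10.0000]] (det J = 114.0000).
Solving J·Δ = −F gives Δ = (-0.6579, 1.1053).
Then the next iterate is (x₁, x₂)₁ = (2.3421, -0.8947).
Re-evaluating at (2.3421, -0.8947): F = (-9.499733, 4.792175), so ‖F‖₂ = 10.6400.

10.6400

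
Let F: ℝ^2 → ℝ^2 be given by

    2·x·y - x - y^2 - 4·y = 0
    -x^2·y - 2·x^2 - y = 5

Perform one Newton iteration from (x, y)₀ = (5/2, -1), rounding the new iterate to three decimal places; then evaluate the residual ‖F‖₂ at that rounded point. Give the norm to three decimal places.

4.304

At (5/2, -1): F = (-4.500, -10.250).
Jacobian J = [[2·y - 1, 2·x - 2·y - 4], [-2·x·y - 4·x, -x^2 - 1]].
At the point, J = [[-3.000, 3.000], [-5.000, -7.250]] (det J = 36.750).
Solving J·Δ = −F gives Δ = (-1.724, -0.224).
Then the next iterate is (x, y)₁ = (0.776, -1.224).
Re-evaluating at (0.776, -1.224): F = (0.72218, -4.24329), so ‖F‖₂ = 4.304.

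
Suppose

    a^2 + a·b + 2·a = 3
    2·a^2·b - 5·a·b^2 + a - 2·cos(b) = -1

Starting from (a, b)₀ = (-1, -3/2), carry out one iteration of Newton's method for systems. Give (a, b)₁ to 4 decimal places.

(-3.4994, -0.2508)

At (-1, -3/2): F = (-2.5000, 8.108526).
Jacobian J = [[2·a + b + 2, a], [4·a·b - 5·b^2 + 1, 2·a^2 - 10·a·b + 2·sin(b)]].
At the point, J = [[-1.5000, -1.0000], [-4.2500, -14.994990]] (det J = 18.242485).
Solving J·Δ = −F gives Δ = (-2.4994, 1.2492).
Then the next iterate is (a, b)₁ = (-3.4994, -0.2508).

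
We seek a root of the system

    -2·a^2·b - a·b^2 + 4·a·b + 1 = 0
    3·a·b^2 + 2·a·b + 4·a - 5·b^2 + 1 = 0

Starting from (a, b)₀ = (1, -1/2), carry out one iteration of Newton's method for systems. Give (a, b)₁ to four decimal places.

(0.0612, -0.4949)

At (1, -1/2): F = (-0.2500, 3.5000).
Jacobian J = [[-4·a·b - b^2 + 4·b, -2·a^2 - 2·a·b + 4·a], [3·b^2 + 2·b + 4, 6·a·b + 2·a - 10·b]].
At the point, J = [[-0.2500, 3.0000], [3.7500, 4.0000]] (det J = -12.2500).
Solving J·Δ = −F gives Δ = (-0.9388, 0.0051).
Then the next iterate is (a, b)₁ = (0.0612, -0.4949).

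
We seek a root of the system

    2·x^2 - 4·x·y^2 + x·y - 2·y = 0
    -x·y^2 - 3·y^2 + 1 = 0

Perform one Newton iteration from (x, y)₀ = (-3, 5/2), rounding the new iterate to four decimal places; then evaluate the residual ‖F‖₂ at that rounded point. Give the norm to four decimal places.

25.3201

At (-3, 5/2): F = (80.5000, 1.0000).
Jacobian J = [[4·x - 4·y^2 + y, -8·x·y + x - 2], [-y^2, -2·x·y - 6·y]].
At the point, J = [[-34.5000, 55.0000], [-6.2500, 0.0000]] (det J = 343.7500).
Solving J·Δ = −F gives Δ = (0.1600, -1.3633).
Then the next iterate is (x, y)₁ = (-2.8400, 1.1367).
Re-evaluating at (-2.8400, 1.1367): F = (25.307679, 0.793266), so ‖F‖₂ = 25.3201.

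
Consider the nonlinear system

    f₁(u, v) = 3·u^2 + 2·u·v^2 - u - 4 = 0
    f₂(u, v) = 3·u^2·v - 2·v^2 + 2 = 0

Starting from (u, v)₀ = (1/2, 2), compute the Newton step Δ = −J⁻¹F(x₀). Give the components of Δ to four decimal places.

(0.1677, -0.4819)

At (1/2, 2): F = (0.2500, -4.5000).
Jacobian J = [[6·u + 2·v^2 - 1, 4·u·v], [6·u·v, 3·u^2 - 4·v]].
At the point, J = [[10.0000, 4.0000], [6.0000, -7.2500]] (det J = -96.5000).
Solving J·Δ = −F gives Δ = (0.1677, -0.4819).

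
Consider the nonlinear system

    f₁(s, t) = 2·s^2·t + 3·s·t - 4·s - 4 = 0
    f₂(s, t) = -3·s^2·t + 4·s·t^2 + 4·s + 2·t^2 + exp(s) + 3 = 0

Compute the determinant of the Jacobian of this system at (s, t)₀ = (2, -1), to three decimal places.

96.553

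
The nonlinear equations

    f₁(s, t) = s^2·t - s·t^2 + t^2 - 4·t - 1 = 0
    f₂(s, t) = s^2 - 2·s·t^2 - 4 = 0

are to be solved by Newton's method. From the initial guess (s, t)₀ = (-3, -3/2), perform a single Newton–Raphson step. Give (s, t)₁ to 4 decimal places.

At (-3, -3/2): F = (0.5000, 18.5000).
Jacobian J = [[2·s·t - t^2, s^2 - 2·s·t + 2·t - 4], [2·s - 2·t^2, -4·s·t]].
At the point, J = [[6.7500, -7.0000], [-10.5000, -18.0000]] (det J = -195.0000).
Solving J·Δ = −F gives Δ = (0.6179, 0.6673).
Then the next iterate is (s, t)₁ = (-2.3821, -0.8327).

(-2.3821, -0.8327)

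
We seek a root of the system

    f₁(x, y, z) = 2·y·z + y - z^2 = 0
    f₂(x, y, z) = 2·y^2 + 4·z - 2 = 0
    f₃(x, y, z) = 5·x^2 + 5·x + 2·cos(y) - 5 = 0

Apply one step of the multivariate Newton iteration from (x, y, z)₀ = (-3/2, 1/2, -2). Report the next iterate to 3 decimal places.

(-1.561, 1.659, -0.205)

At (-3/2, 1/2, -2): F = (-5.500, -9.500, 0.50517).
Jacobian J = [[0, 2·z + 1, 2·y - 2·z], [0, 4·y, 4], [10·x + 5, -2·sin(y), 0]].
At the point, J = [[0.000, -3.000, 5.000], [0.000, 2.000, 4.000], [-10.000, -0.95885, 0.000]] (det J = 220.000).
Solving J·Δ = −F gives Δ = (-0.061, 1.159, 1.795).
Then the next iterate is (x, y, z)₁ = (-1.561, 1.659, -0.205).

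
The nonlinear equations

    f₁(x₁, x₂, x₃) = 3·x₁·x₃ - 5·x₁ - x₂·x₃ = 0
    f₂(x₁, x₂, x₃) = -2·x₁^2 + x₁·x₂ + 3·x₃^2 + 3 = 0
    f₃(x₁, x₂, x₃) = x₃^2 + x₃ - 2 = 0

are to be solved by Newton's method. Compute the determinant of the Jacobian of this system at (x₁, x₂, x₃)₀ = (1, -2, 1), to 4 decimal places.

J = [[3·x₃ - 5, -x₃, 3·x₁ - x₂], [-4·x₁ + x₂, x₁, 6·x₃], [0, 0, 2·x₃ + 1]].
At the point, J = [[-2.0000, -1.0000, 5.0000], [-6.0000, 1.0000, 6.0000], [0.0000, 0.0000, 3.0000]].
det J = -24.0000.

-24.0000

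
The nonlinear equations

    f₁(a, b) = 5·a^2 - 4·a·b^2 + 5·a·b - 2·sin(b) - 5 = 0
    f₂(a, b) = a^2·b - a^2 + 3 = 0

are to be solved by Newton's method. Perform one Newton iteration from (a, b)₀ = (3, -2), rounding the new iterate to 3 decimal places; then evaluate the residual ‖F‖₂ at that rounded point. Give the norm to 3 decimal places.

At (3, -2): F = (-36.18141, -24.000).
Jacobian J = [[10·a - 4·b^2 + 5·b, -8·a·b + 5·a - 2·cos(b)], [2·a·b - 2·a, a^2]].
At the point, J = [[4.000, 63.83229], [-18.000, 9.000]] (det J = 1184.98129).
Solving J·Δ = −F gives Δ = (-1.018, 0.631).
Then the next iterate is (a, b)₁ = (1.982, -1.369).
Re-evaluating at (1.982, -1.369): F = (-11.82410, -6.30620), so ‖F‖₂ = 13.401.

13.401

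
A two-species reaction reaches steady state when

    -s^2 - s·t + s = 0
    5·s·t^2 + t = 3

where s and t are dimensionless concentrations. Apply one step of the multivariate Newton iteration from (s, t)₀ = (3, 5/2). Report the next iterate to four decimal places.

(1.4331, 1.9173)

At (3, 5/2): F = (-13.5000, 93.2500).
Jacobian J = [[-2·s - t + 1, -s], [5·t^2, 10·s·t + 1]].
At the point, J = [[-7.5000, -3.0000], [31.2500, 76.0000]] (det J = -476.2500).
Solving J·Δ = −F gives Δ = (-1.5669, -0.5827).
Then the next iterate is (s, t)₁ = (1.4331, 1.9173).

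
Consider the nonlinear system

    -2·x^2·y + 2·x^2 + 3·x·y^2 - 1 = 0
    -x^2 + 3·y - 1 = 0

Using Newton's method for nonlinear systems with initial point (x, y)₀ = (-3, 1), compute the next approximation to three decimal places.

At (-3, 1): F = (-10.000, -7.000).
Jacobian J = [[-4·x·y + 4·x + 3·y^2, -2·x^2 + 6·x·y], [-2·x, 3]].
At the point, J = [[3.000, -36.000], [6.000, 3.000]] (det J = 225.000).
Solving J·Δ = −F gives Δ = (1.253, -0.173).
Then the next iterate is (x, y)₁ = (-1.747, 0.827).

(-1.747, 0.827)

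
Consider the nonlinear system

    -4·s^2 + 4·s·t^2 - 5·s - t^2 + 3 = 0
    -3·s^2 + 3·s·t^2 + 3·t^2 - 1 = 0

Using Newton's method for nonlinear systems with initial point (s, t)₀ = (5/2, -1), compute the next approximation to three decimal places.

At (5/2, -1): F = (-25.500, -9.250).
Jacobian J = [[-8·s + 4·t^2 - 5, 8·s·t - 2·t], [-6·s + 3·t^2, 6·s·t + 6·t]].
At the point, J = [[-21.000, -18.000], [-12.000, -21.000]] (det J = 225.000).
Solving J·Δ = −F gives Δ = (-1.640, 0.497).
Then the next iterate is (s, t)₁ = (0.860, -0.503).

(0.860, -0.503)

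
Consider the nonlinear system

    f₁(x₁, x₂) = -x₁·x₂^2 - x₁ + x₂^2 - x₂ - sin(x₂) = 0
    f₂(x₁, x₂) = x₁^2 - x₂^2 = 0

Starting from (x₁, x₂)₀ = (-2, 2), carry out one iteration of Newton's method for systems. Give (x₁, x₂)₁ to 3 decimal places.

At (-2, 2): F = (11.09070, 0.000).
Jacobian J = [[-x₂^2 - 1, -2·x₁·x₂ + 2·x₂ - cos(x₂) - 1], [2·x₁, -2·x₂]].
At the point, J = [[-5.000, 11.41615], [-4.000, -4.000]] (det J = 65.66459).
Solving J·Δ = −F gives Δ = (0.676, -0.676).
Then the next iterate is (x₁, x₂)₁ = (-1.324, 1.324).

(-1.324, 1.324)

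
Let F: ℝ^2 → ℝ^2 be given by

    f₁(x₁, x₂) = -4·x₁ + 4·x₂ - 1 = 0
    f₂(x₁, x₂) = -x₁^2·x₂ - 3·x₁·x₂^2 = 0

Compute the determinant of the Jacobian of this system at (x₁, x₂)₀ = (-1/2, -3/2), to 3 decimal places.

52.000

J = [[-4, 4], [-2·x₁·x₂ - 3·x₂^2, -x₁^2 - 6·x₁·x₂]].
At the point, J = [[-4.000, 4.000], [-8.250, -4.750]].
det J = 52.000.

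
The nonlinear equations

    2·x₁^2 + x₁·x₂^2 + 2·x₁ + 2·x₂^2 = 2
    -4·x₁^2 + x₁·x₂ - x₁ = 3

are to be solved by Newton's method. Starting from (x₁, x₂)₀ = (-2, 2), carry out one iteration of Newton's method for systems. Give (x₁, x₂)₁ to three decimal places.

(-1.000, 0.000)

At (-2, 2): F = (2.000, -21.000).
Jacobian J = [[4·x₁ + x₂^2 + 2, 2·x₁·x₂ + 4·x₂], [-8·x₁ + x₂ - 1, x₁]].
At the point, J = [[-2.000, 0.000], [17.000, -2.000]] (det J = 4.000).
Solving J·Δ = −F gives Δ = (1.000, -2.000).
Then the next iterate is (x₁, x₂)₁ = (-1.000, 0.000).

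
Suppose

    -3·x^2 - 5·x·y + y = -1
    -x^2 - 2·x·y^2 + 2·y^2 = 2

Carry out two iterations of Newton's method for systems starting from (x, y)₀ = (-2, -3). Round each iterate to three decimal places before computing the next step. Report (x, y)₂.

(-0.219, -1.518)

At (-2, -3): F = (-44.000, 48.000).
Jacobian J = [[-6·x - 5·y, -5·x + 1], [-2·x - 2·y^2, -4·x·y + 4·y]].
At the point, J = [[27.000, 11.000], [-14.000, -36.000]] (det J = -818.000).
Solving J·Δ = −F gives Δ = (1.291, 0.831).
Then the next iterate is (x, y)₁ = (-0.709, -2.169).
Round to (-0.709, -2.169) and repeat: F = (-10.36615, 13.57751), J = [[15.099, 4.545], [-7.99112, -14.82728]].
Δ = (0.490, 0.651), so (x, y)₂ = (-0.219, -1.518).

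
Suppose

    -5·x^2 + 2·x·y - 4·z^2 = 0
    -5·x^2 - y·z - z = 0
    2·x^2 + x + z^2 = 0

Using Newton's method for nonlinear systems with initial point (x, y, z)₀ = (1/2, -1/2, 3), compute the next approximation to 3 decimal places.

(0.135, -0.561, 1.516)

At (1/2, -1/2, 3): F = (-37.750, -2.750, 10.000).
Jacobian J = [[-10·x + 2·y, 2·x, -8·z], [-10·x, -z, -y - 1], [4·x + 1, 0, 2·z]].
At the point, J = [[-6.000, 1.000, -24.000], [-5.000, -3.000, -0.500], [3.000, 0.000, 6.000]] (det J = -79.500).
Solving J·Δ = −F gives Δ = (-0.365, -0.061, -1.484).
Then the next iterate is (x, y, z)₁ = (0.135, -0.561, 1.516).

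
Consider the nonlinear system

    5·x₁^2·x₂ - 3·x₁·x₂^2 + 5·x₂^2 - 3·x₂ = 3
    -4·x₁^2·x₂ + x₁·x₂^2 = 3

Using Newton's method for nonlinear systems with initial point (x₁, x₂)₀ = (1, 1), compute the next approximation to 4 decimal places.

At (1, 1): F = (1.0000, -6.0000).
Jacobian J = [[10·x₁·x₂ - 3·x₂^2, 5·x₁^2 - 6·x₁·x₂ + 10·x₂ - 3], [-8·x₁·x₂ + x₂^2, -4·x₁^2 + 2·x₁·x₂]].
At the point, J = [[7.0000, 6.0000], [-7.0000, -2.0000]] (det J = 28.0000).
Solving J·Δ = −F gives Δ = (-1.2143, 1.2500).
Then the next iterate is (x₁, x₂)₁ = (-0.2143, 2.2500).

(-0.2143, 2.2500)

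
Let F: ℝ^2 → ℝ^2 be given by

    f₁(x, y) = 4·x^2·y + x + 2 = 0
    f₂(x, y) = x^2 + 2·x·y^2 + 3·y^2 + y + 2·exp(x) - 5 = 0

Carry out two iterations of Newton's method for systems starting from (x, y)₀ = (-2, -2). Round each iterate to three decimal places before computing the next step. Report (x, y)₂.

At (-2, -2): F = (-32.000, -6.72933).
Jacobian J = [[8·x·y + 1, 4·x^2], [2·x + 2·y^2 + 2·exp(x), 4·x·y + 6·y + 1]].
At the point, J = [[33.000, 16.000], [4.27067, 5.000]] (det J = 96.66927).
Solving J·Δ = −F gives Δ = (0.541, 0.883).
Then the next iterate is (x, y)₁ = (-1.459, -1.117).
Round to (-1.459, -1.117) and repeat: F = (-8.96995, -3.42107), J = [[14.03762, 8.51472], [0.04232, 0.81681]].
Δ = (-1.963, 4.290), so (x, y)₂ = (-3.422, 3.173).

(-3.422, 3.173)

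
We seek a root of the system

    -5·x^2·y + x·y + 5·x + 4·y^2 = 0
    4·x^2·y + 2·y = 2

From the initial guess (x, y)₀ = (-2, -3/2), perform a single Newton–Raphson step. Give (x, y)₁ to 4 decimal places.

(-0.7906, -1.5015)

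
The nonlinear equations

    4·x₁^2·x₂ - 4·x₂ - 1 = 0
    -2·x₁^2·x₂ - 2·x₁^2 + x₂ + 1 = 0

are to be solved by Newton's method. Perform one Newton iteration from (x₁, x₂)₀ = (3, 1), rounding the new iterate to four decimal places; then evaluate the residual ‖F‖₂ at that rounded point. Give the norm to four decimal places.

At (3, 1): F = (31.0000, -34.0000).
Jacobian J = [[8·x₁·x₂, 4·x₁^2 - 4], [-4·x₁·x₂ - 4·x₁, -2·x₁^2 + 1]].
At the point, J = [[24.0000, 32.0000], [-24.0000, -17.0000]] (det J = 360.0000).
Solving J·Δ = −F gives Δ = (-1.5583, 0.2000).
Then the next iterate is (x₁, x₂)₁ = (1.4417, 1.2000).
Re-evaluating at (1.4417, 1.2000): F = (4.176795, -6.945395), so ‖F‖₂ = 8.1046.

8.1046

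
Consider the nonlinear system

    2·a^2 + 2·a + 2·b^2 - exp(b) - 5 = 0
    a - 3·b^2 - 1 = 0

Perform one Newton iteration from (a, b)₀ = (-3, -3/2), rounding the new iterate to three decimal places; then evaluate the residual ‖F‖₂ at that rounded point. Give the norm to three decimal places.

At (-3, -3/2): F = (11.27687, -10.750).
Jacobian J = [[4·a + 2, 4·b - exp(b)], [1, -6·b]].
At the point, J = [[-10.000, -6.22313], [1.000, 9.000]] (det J = -83.77687).
Solving J·Δ = −F gives Δ = (0.413, 1.149).
Then the next iterate is (a, b)₁ = (-2.587, -0.351).
Re-evaluating at (-2.587, -0.351): F = (2.75356, -3.95660), so ‖F‖₂ = 4.820.

4.820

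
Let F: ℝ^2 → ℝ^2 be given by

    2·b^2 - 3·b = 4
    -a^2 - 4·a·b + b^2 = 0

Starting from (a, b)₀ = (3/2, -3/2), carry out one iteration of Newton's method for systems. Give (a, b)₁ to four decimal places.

(0.1667, -0.9444)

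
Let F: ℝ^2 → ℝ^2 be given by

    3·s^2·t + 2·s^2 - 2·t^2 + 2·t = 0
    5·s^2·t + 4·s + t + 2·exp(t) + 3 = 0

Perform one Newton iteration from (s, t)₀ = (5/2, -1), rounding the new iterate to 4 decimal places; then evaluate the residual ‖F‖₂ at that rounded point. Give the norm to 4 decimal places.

3.8145

At (5/2, -1): F = (-10.2500, -18.514241).
Jacobian J = [[6·s·t + 4·s, 3·s^2 - 4·t + 2], [10·s·t + 4, 5·s^2 + 2·exp(t) + 1]].
At the point, J = [[-5.0000, 24.7500], [-21.0000, 32.985759]] (det J = 354.821206).
Solving J·Δ = −F gives Δ = (-0.3385, 0.3457).
Then the next iterate is (s, t)₁ = (2.1615, -0.6543).
Re-evaluating at (2.1615, -0.6543): F = (-1.991483, -3.253405), so ‖F‖₂ = 3.8145.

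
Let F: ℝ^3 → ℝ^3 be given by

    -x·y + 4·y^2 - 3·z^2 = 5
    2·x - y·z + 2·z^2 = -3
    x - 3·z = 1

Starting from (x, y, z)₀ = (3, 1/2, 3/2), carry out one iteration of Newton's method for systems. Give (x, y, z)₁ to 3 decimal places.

At (3, 1/2, 3/2): F = (-12.250, 12.750, -2.500).
Jacobian J = [[-y, -x + 8·y, -6·z], [2, -z, -y + 4·z], [1, 0, -3]].
At the point, J = [[-0.500, 1.000, -9.000], [2.000, -1.500, 5.500], [1.000, 0.000, -3.000]] (det J = -4.250).
Solving J·Δ = −F gives Δ = (0.735, 7.324, -0.588).
Then the next iterate is (x, y, z)₁ = (3.735, 7.824, 0.912).

(3.735, 7.824, 0.912)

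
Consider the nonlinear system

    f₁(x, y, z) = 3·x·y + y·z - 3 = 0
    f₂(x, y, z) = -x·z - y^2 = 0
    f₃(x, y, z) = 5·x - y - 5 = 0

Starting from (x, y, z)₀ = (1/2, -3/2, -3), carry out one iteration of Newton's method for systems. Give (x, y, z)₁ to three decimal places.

At (1/2, -3/2, -3): F = (-0.750, -0.750, -1.000).
Jacobian J = [[3·y, 3·x + z, y], [-z, -2·y, -x], [5, -1, 0]].
At the point, J = [[-4.500, -1.500, -1.500], [3.000, 3.000, -0.500], [5.000, -1.000, 0.000]] (det J = 33.000).
Solving J·Δ = −F gives Δ = (0.182, -0.091, -0.955).
Then the next iterate is (x, y, z)₁ = (0.682, -1.591, -3.955).

(0.682, -1.591, -3.955)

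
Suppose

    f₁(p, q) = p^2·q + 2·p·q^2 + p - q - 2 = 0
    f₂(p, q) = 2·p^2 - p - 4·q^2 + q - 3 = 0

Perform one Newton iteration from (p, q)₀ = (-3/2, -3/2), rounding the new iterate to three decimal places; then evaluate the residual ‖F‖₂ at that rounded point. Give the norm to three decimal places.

At (-3/2, -3/2): F = (-12.125, -7.500).
Jacobian J = [[2·p·q + 2·q^2 + 1, p^2 + 4·p·q - 1], [4·p - 1, -8·q + 1]].
At the point, J = [[10.000, 10.250], [-7.000, 13.000]] (det J = 201.750).
Solving J·Δ = −F gives Δ = (0.400, 0.792).
Then the next iterate is (p, q)₁ = (-1.100, -0.708).
Re-evaluating at (-1.100, -0.708): F = (-4.35146, -2.19306), so ‖F‖₂ = 4.873.

4.873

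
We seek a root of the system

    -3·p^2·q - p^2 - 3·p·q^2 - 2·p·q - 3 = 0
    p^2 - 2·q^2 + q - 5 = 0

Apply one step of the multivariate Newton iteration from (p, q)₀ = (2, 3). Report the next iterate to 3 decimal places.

At (2, 3): F = (-109.000, -16.000).
Jacobian J = [[-6·p·q - 2·p - 3·q^2 - 2·q, -3·p^2 - 6·p·q - 2·p], [2·p, -4·q + 1]].
At the point, J = [[-73.000, -52.000], [4.000, -11.000]] (det J = 1011.000).
Solving J·Δ = −F gives Δ = (-0.363, -1.587).
Then the next iterate is (p, q)₁ = (1.637, 1.413).

(1.637, 1.413)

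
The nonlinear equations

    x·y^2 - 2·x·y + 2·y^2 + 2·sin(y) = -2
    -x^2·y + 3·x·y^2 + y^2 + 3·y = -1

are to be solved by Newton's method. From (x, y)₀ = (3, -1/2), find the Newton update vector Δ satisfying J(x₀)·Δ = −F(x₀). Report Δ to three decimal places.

At (3, -1/2): F = (5.29115, 6.500).
Jacobian J = [[y^2 - 2·y, 2·x·y - 2·x + 4·y + 2·cos(y)], [-2·x·y + 3·y^2, -x^2 + 6·x·y + 2·y + 3]].
At the point, J = [[1.250, -9.24483], [3.750, -16.000]] (det J = 14.66813).
Solving J·Δ = −F gives Δ = (1.675, 0.799).

(1.675, 0.799)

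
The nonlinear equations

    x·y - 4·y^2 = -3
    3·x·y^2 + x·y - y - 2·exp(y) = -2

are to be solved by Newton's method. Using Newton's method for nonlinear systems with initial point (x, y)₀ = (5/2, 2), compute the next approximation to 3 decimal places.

(1.874, 1.315)

At (5/2, 2): F = (-8.000, 20.22189).
Jacobian J = [[y, x - 8·y], [3·y^2 + y, 6·x·y + x - 2·exp(y) - 1]].
At the point, J = [[2.000, -13.500], [14.000, 16.72189]] (det J = 222.44378).
Solving J·Δ = −F gives Δ = (-0.626, -0.685).
Then the next iterate is (x, y)₁ = (1.874, 1.315).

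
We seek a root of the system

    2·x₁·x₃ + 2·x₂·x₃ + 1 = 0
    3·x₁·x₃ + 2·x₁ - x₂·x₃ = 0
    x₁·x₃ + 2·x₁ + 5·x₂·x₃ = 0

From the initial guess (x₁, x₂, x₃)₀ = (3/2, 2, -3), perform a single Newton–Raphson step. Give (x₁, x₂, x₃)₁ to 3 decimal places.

At (3/2, 2, -3): F = (-20.000, -4.500, -31.500).
Jacobian J = [[2·x₃, 2·x₃, 2·x₁ + 2·x₂], [3·x₃ + 2, -x₃, 3·x₁ - x₂], [x₃ + 2, 5·x₃, x₁ + 5·x₂]].
At the point, J = [[-6.000, -6.000, 7.000], [-7.000, 3.000, 2.500], [-1.000, -15.000, 11.500]] (det J = -144.000).
Solving J·Δ = −F gives Δ = (-1.000, -1.458, 0.750).
Then the next iterate is (x₁, x₂, x₃)₁ = (0.500, 0.542, -2.250).

(0.500, 0.542, -2.250)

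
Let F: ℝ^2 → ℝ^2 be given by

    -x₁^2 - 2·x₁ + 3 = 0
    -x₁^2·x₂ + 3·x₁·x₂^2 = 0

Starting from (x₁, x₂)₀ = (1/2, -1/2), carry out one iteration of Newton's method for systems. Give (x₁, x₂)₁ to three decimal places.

At (1/2, -1/2): F = (1.750, 0.500).
Jacobian J = [[-2·x₁ - 2, 0], [-2·x₁·x₂ + 3·x₂^2, -x₁^2 + 6·x₁·x₂]].
At the point, J = [[-3.000, 0.000], [1.250, -1.750]] (det J = 5.250).
Solving J·Δ = −F gives Δ = (0.583, 0.702).
Then the next iterate is (x₁, x₂)₁ = (1.083, 0.202).

(1.083, 0.202)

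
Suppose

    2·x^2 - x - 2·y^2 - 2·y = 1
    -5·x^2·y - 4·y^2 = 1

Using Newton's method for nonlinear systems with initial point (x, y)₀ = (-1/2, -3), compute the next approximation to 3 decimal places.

At (-1/2, -3): F = (-12.000, -33.250).
Jacobian J = [[4·x - 1, -4·y - 2], [-10·x·y, -5·x^2 - 8·y]].
At the point, J = [[-3.000, 10.000], [-15.000, 22.750]] (det J = 81.750).
Solving J·Δ = −F gives Δ = (-0.728, 0.982).
Then the next iterate is (x, y)₁ = (-1.228, -2.018).

(-1.228, -2.018)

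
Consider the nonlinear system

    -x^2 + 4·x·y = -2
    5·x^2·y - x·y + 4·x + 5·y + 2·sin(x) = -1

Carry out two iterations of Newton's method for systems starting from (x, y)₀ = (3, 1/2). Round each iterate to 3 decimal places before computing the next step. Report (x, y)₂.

(0.822, -0.226)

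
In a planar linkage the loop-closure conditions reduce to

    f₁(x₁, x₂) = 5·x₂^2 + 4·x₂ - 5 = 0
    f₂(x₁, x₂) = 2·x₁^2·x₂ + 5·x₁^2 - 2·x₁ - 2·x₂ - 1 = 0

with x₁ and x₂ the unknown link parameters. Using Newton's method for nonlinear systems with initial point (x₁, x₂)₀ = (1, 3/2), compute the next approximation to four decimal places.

At (1, 3/2): F = (12.2500, 2.0000).
Jacobian J = [[0, 10·x₂ + 4], [4·x₁·x₂ + 10·x₁ - 2, 2·x₁^2 - 2]].
At the point, J = [[0.0000, 19.0000], [14.0000, 0.0000]] (det J = -266.0000).
Solving J·Δ = −F gives Δ = (-0.1429, -0.6447).
Then the next iterate is (x₁, x₂)₁ = (0.8571, 0.8553).

(0.8571, 0.8553)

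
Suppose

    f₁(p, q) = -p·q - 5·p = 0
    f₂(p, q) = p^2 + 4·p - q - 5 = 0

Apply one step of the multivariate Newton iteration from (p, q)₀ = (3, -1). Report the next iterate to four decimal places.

(1.1471, -2.5294)

At (3, -1): F = (-12.0000, 17.0000).
Jacobian J = [[-q - 5, -p], [2·p + 4, -1]].
At the point, J = [[-4.0000, -3.0000], [10.0000, -1.0000]] (det J = 34.0000).
Solving J·Δ = −F gives Δ = (-1.8529, -1.5294).
Then the next iterate is (p, q)₁ = (1.1471, -2.5294).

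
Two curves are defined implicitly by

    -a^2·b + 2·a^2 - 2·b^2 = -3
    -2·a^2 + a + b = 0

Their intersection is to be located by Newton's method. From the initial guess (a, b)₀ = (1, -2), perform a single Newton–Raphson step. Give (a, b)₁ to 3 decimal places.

(0.310, -1.069)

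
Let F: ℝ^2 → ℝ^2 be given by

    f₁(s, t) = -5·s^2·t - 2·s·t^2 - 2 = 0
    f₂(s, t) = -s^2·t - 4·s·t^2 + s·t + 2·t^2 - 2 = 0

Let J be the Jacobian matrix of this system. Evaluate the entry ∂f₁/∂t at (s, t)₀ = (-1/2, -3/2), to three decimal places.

-4.250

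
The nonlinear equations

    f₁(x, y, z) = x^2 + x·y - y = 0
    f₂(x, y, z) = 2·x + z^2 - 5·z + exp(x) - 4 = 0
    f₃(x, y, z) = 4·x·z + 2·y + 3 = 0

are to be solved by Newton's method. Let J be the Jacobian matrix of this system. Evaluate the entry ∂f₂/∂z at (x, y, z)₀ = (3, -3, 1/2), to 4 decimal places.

∂f₂/∂z = 2·z - 5.
At (3, -3, 1/2) this is -4.0000.

-4.0000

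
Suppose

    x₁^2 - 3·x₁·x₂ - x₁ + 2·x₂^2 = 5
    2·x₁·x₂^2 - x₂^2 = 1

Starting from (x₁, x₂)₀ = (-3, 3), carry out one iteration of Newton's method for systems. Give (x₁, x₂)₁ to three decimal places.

(-0.143, 2.701)

At (-3, 3): F = (52.000, -64.000).
Jacobian J = [[2·x₁ - 3·x₂ - 1, -3·x₁ + 4·x₂], [2·x₂^2, 4·x₁·x₂ - 2·x₂]].
At the point, J = [[-16.000, 21.000], [18.000, -42.000]] (det J = 294.000).
Solving J·Δ = −F gives Δ = (2.857, -0.299).
Then the next iterate is (x₁, x₂)₁ = (-0.143, 2.701).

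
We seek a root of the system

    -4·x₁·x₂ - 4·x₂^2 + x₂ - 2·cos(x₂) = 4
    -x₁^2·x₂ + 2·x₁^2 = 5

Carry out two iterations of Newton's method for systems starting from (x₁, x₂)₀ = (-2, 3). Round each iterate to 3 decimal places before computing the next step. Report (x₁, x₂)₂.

At (-2, 3): F = (-11.02002, -9.000).
Jacobian J = [[-4·x₂, -4·x₁ - 8·x₂ + 2·sin(x₂) + 1], [-2·x₁·x₂ + 4·x₁, -x₁^2]].
At the point, J = [[-12.000, -14.71776], [4.000, -4.000]] (det J = 106.87104).
Solving J·Δ = −F gives Δ = (0.827, -1.423).
Then the next iterate is (x₁, x₂)₁ = (-1.173, 1.577).
Round to (-1.173, 1.577) and repeat: F = (-4.95902, -4.41798), J = [[-6.308, -4.92404], [-0.99236, -1.37593]].
Δ = (3.937, -6.050), so (x₁, x₂)₂ = (2.764, -4.473).

(2.764, -4.473)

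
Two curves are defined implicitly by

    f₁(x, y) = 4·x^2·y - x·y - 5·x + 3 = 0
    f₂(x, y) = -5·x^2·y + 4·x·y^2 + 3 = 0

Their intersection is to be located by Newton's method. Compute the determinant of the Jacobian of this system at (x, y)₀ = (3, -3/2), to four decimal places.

1417.5000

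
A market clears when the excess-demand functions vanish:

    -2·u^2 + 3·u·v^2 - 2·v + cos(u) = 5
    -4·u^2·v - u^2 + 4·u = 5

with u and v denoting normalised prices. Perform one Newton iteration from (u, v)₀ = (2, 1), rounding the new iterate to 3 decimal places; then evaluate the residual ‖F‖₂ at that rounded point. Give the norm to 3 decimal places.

At (2, 1): F = (-9.41615, -17.000).
Jacobian J = [[-4·u + 3·v^2 - sin(u), 6·u·v - 2], [-8·u·v - 2·u + 4, -4·u^2]].
At the point, J = [[-5.90930, 10.000], [-16.000, -16.000]] (det J = 254.54876).
Solving J·Δ = −F gives Δ = (-1.260, 0.197).
Then the next iterate is (u, v)₁ = (0.740, 1.197).
Re-evaluating at (0.740, 1.197): F = (-4.56990, -5.20951), so ‖F‖₂ = 6.930.

6.930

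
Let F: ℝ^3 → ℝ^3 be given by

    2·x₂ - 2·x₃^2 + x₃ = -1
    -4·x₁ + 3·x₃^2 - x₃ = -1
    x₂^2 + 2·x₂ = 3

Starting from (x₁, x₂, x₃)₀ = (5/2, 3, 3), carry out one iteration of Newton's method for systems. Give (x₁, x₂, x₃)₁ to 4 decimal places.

(2.0000, 1.5000, 2.0000)

At (5/2, 3, 3): F = (-8.0000, 15.0000, 12.0000).
Jacobian J = [[0, 2, -4·x₃ + 1], [-4, 0, 6·x₃ - 1], [0, 2·x₂ + 2, 0]].
At the point, J = [[0.0000, 2.0000, -11.0000], [-4.0000, 0.0000, 17.0000], [0.0000, 8.0000, 0.0000]] (det J = 352.0000).
Solving J·Δ = −F gives Δ = (-0.5000, -1.5000, -1.0000).
Then the next iterate is (x₁, x₂, x₃)₁ = (2.0000, 1.5000, 2.0000).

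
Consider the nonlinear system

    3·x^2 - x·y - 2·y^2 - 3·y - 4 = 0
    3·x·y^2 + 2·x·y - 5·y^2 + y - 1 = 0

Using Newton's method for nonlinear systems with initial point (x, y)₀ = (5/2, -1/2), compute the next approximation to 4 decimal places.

(1.6066, 0.4005)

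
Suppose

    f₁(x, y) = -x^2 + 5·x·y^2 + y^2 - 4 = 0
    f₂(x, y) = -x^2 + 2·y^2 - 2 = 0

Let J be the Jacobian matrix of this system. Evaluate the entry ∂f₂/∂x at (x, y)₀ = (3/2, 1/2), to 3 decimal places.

∂f₂/∂x = -2·x.
At (3/2, 1/2) this is -3.000.

-3.000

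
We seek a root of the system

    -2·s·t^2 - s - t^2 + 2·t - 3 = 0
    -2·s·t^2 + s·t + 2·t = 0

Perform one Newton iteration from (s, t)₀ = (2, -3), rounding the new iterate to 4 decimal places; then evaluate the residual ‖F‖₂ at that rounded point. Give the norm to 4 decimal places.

At (2, -3): F = (-56.0000, -48.0000).
Jacobian J = [[-2·t^2 - 1, -4·s·t - 2·t + 2], [-2·t^2 + t, -4·s·t + s + 2]].
At the point, J = [[-19.0000, 32.0000], [-21.0000, 28.0000]] (det J = 140.0000).
Solving J·Δ = −F gives Δ = (0.2286, 1.8857).
Then the next iterate is (s, t)₁ = (2.2286, -1.1143).
Re-evaluating at (2.2286, -1.1143): F = (-14.233211, -10.246276), so ‖F‖₂ = 17.5377.

17.5377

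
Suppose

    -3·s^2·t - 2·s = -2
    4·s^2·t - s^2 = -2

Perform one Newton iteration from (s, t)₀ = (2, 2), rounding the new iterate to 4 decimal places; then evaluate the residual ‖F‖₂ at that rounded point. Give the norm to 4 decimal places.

12.0191

At (2, 2): F = (-26.0000, 30.0000).
Jacobian J = [[-6·s·t - 2, -3·s^2], [8·s·t - 2·s, 4·s^2]].
At the point, J = [[-26.0000, -12.0000], [28.0000, 16.0000]] (det J = -80.0000).
Solving J·Δ = −F gives Δ = (-0.7000, -0.6500).
Then the next iterate is (s, t)₁ = (1.3000, 1.3500).
Re-evaluating at (1.3000, 1.3500): F = (-7.4445, 9.4360), so ‖F‖₂ = 12.0191.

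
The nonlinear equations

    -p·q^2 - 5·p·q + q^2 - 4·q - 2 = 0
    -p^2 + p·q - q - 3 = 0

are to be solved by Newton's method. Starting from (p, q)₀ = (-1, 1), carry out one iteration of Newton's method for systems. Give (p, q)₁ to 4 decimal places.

At (-1, 1): F = (1.0000, -6.0000).
Jacobian J = [[-q^2 - 5·q, -2·p·q - 5·p + 2·q - 4], [-2·p + q, p - 1]].
At the point, J = [[-6.0000, 5.0000], [3.0000, -2.0000]] (det J = -3.0000).
Solving J·Δ = −F gives Δ = (9.3333, 11.0000).
Then the next iterate is (p, q)₁ = (8.3333, 12.0000).

(8.3333, 12.0000)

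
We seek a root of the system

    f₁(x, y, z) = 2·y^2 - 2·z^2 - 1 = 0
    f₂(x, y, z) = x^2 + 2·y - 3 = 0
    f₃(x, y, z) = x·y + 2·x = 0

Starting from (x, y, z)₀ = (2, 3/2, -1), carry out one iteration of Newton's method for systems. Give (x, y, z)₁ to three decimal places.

(8.000, -12.500, 19.625)

At (2, 3/2, -1): F = (1.500, 4.000, 7.000).
Jacobian J = [[0, 4·y, -4·z], [2·x, 2, 0], [y + 2, x, 0]].
At the point, J = [[0.000, 6.000, 4.000], [4.000, 2.000, 0.000], [3.500, 2.000, 0.000]] (det J = 4.000).
Solving J·Δ = −F gives Δ = (6.000, -14.000, 20.625).
Then the next iterate is (x, y, z)₁ = (8.000, -12.500, 19.625).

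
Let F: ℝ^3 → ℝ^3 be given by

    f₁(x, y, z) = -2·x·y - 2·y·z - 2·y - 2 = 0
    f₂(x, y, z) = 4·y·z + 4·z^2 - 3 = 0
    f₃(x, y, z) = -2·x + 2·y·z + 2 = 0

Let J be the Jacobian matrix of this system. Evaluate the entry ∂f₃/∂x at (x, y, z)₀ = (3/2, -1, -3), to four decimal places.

-2.0000

∂f₃/∂x = -2.
At (3/2, -1, -3) this is -2.0000.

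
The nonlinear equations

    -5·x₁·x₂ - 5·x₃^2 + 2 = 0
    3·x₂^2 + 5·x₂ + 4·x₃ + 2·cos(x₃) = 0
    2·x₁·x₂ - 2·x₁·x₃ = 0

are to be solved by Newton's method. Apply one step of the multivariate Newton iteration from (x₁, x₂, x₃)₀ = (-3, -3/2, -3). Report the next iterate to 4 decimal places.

At (-3, -3/2, -3): F = (-65.5000, -14.729985, -9.0000).
Jacobian J = [[-5·x₂, -5·x₁, -10·x₃], [0, 6·x₂ + 5, -2·sin(x₃) + 4], [2·x₂ - 2·x₃, 2·x₁, -2·x₁]].
At the point, J = [[7.5000, 15.0000, 30.0000], [0.0000, -4.0000, 4.282240], [3.0000, -6.0000, 6.0000]] (det J = 565.401601).
Solving J·Δ = −F gives Δ = (-3.9053, -0.1953, 3.2573).
Then the next iterate is (x₁, x₂, x₃)₁ = (-6.9053, -1.6953, 0.2573).

(-6.9053, -1.6953, 0.2573)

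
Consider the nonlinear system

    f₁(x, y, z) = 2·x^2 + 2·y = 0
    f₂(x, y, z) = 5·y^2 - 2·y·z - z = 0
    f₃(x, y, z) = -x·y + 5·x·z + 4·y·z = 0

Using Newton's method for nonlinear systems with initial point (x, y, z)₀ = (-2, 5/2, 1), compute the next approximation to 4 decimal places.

At (-2, 5/2, 1): F = (13.0000, 25.2500, 5.0000).
Jacobian J = [[4·x, 2, 0], [0, 10·y - 2·z, -2·y - 1], [-y + 5·z, -x + 4·z, 5·x + 4·y]].
At the point, J = [[-8.0000, 2.0000, 0.0000], [0.0000, 23.0000, -6.0000], [2.5000, 6.0000, 0.0000]] (det J = -318.0000).
Solving J·Δ = −F gives Δ = (1.2830, -1.3679, -1.0354).
Then the next iterate is (x, y, z)₁ = (-0.7170, 1.1321, -0.0354).

(-0.7170, 1.1321, -0.0354)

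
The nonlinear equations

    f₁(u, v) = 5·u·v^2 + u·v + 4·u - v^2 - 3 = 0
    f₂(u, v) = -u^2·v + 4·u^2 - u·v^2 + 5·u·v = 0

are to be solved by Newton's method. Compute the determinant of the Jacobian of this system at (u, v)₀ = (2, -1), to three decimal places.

J = [[5·v^2 + v + 4, 10·u·v + u - 2·v], [-2·u·v + 8·u - v^2 + 5·v, -u^2 - 2·u·v + 5·u]].
At the point, J = [[8.000, -16.000], [14.000, 10.000]].
det J = 304.000.

304.000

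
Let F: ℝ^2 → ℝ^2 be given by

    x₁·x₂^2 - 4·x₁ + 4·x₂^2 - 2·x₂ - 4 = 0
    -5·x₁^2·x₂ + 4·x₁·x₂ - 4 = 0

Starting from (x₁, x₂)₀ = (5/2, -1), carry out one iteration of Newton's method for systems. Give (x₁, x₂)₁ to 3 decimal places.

At (5/2, -1): F = (-5.500, 17.250).
Jacobian J = [[x₂^2 - 4, 2·x₁·x₂ + 8·x₂ - 2], [-10·x₁·x₂ + 4·x₂, -5·x₁^2 + 4·x₁]].
At the point, J = [[-3.000, -15.000], [21.000, -21.250]] (det J = 378.750).
Solving J·Δ = −F gives Δ = (-0.992, -0.168).
Then the next iterate is (x₁, x₂)₁ = (1.508, -1.168).

(1.508, -1.168)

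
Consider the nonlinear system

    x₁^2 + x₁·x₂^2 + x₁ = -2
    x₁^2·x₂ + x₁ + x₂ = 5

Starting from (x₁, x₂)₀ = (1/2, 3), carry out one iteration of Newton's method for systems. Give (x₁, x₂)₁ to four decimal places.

(-5.9643, 24.2857)

At (1/2, 3): F = (7.2500, -0.7500).
Jacobian J = [[2·x₁ + x₂^2 + 1, 2·x₁·x₂], [2·x₁·x₂ + 1, x₁^2 + 1]].
At the point, J = [[11.0000, 3.0000], [4.0000, 1.2500]] (det J = 1.7500).
Solving J·Δ = −F gives Δ = (-6.4643, 21.2857).
Then the next iterate is (x₁, x₂)₁ = (-5.9643, 24.2857).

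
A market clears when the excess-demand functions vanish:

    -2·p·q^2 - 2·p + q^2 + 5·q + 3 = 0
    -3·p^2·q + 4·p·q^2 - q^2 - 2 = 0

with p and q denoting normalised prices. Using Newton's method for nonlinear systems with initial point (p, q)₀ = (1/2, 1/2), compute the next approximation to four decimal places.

(-5.7667, -3.5333)

At (1/2, 1/2): F = (4.5000, -2.1250).
Jacobian J = [[-2·q^2 - 2, -4·p·q + 2·q + 5], [-6·p·q + 4·q^2, -3·p^2 + 8·p·q - 2·q]].
At the point, J = [[-2.5000, 5.0000], [-0.5000, 0.2500]] (det J = 1.8750).
Solving J·Δ = −F gives Δ = (-6.2667, -4.0333).
Then the next iterate is (p, q)₁ = (-5.7667, -3.5333).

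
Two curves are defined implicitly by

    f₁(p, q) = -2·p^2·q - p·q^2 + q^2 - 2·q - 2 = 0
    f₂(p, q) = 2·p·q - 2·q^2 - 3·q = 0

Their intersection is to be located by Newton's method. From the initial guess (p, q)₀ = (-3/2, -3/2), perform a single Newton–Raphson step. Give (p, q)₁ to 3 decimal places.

At (-3/2, -3/2): F = (13.375, 4.500).
Jacobian J = [[-4·p·q - q^2, -2·p^2 - 2·p·q + 2·q - 2], [2·q, 2·p - 4·q - 3]].
At the point, J = [[-11.250, -14.000], [-3.000, 0.000]] (det J = -42.000).
Solving J·Δ = −F gives Δ = (1.500, -0.250).
Then the next iterate is (p, q)₁ = (0.000, -1.750).

(0.000, -1.750)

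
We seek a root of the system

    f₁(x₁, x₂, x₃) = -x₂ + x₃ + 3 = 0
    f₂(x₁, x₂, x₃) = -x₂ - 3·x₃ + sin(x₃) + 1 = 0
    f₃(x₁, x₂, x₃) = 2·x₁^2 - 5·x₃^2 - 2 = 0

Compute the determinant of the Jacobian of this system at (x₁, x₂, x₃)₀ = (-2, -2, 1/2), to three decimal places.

J = [[0, -1, 1], [0, -1, cos(x₃) - 3], [4·x₁, 0, -10·x₃]].
At the point, J = [[0.000, -1.000, 1.000], [0.000, -1.000, -2.12242], [-8.000, 0.000, -5.000]].
det J = -24.979.

-24.979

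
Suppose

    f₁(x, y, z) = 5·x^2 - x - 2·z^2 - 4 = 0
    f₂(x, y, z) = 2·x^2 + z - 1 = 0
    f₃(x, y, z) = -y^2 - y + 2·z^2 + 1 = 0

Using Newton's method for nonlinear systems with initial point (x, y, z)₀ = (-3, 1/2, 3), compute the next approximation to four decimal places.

(-1.4800, -0.9350, 1.2400)

At (-3, 1/2, 3): F = (26.0000, 20.0000, 18.2500).
Jacobian J = [[10·x - 1, 0, -4·z], [4·x, 0, 1], [0, -2·y - 1, 4·z]].
At the point, J = [[-31.0000, 0.0000, -12.0000], [-12.0000, 0.0000, 1.0000], [0.0000, -2.0000, 12.0000]] (det J = -350.0000).
Solving J·Δ = −F gives Δ = (1.5200, -1.4350, -1.7600).
Then the next iterate is (x, y, z)₁ = (-1.4800, -0.9350, 1.2400).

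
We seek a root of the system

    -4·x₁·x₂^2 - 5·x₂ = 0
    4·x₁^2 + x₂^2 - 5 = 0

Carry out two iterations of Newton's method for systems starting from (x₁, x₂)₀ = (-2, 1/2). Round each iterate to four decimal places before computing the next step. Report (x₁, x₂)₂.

(-0.9928, 1.2065)

At (-2, 1/2): F = (-0.5000, 11.2500).
Jacobian J = [[-4·x₂^2, -8·x₁·x₂ - 5], [8·x₁, 2·x₂]].
At the point, J = [[-1.0000, 3.0000], [-16.0000, 1.0000]] (det J = 47.0000).
Solving J·Δ = −F gives Δ = (0.7287, 0.4096).
Then the next iterate is (x₁, x₂)₁ = (-1.2713, 0.9096).
Round to (-1.2713, 0.9096) and repeat: F = (-0.340647, 2.292187), J = [[-3.309489, 4.250996], [-10.1704, 1.8192]].
Δ = (0.2785, 0.2969), so (x₁, x₂)₂ = (-0.9928, 1.2065).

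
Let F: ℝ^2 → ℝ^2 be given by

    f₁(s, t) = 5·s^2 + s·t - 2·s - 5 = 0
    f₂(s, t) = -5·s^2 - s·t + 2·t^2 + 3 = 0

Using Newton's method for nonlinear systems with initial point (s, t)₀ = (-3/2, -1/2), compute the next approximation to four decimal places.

(-0.9453, -0.3047)

At (-3/2, -1/2): F = (10.0000, -8.5000).
Jacobian J = [[10·s + t - 2, s], [-10·s - t, -s + 4·t]].
At the point, J = [[-17.5000, -1.5000], [15.5000, -0.5000]] (det J = 32.0000).
Solving J·Δ = −F gives Δ = (0.5547, 0.1953).
Then the next iterate is (s, t)₁ = (-0.9453, -0.3047).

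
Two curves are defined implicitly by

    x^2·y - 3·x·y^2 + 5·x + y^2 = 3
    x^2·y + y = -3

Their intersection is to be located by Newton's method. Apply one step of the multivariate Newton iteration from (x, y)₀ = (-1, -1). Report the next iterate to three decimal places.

At (-1, -1): F = (-5.000, 1.000).
Jacobian J = [[2·x·y - 3·y^2 + 5, x^2 - 6·x·y + 2·y], [2·x·y, x^2 + 1]].
At the point, J = [[4.000, -7.000], [2.000, 2.000]] (det J = 22.000).
Solving J·Δ = −F gives Δ = (0.136, -0.636).
Then the next iterate is (x, y)₁ = (-0.864, -1.636).

(-0.864, -1.636)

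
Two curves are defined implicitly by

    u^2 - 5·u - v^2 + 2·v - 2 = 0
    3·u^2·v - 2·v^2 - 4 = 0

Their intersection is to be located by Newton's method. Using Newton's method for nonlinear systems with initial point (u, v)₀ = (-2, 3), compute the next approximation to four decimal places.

(-1.6111, 4.3750)

At (-2, 3): F = (9.0000, 14.0000).
Jacobian J = [[2·u - 5, -2·v + 2], [6·u·v, 3·u^2 - 4·v]].
At the point, J = [[-9.0000, -4.0000], [-36.0000, 0.0000]] (det J = -144.0000).
Solving J·Δ = −F gives Δ = (0.3889, 1.3750).
Then the next iterate is (u, v)₁ = (-1.6111, 4.3750).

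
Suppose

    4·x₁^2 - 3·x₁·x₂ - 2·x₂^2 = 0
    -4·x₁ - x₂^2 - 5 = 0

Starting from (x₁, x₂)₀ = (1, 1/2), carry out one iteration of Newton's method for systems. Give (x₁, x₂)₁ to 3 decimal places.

At (1, 1/2): F = (2.000, -9.250).
Jacobian J = [[8·x₁ - 3·x₂, -3·x₁ - 4·x₂], [-4, -2·x₂]].
At the point, J = [[6.500, -5.000], [-4.000, -1.000]] (det J = -26.500).
Solving J·Δ = −F gives Δ = (-1.821, -1.967).
Then the next iterate is (x₁, x₂)₁ = (-0.821, -1.467).

(-0.821, -1.467)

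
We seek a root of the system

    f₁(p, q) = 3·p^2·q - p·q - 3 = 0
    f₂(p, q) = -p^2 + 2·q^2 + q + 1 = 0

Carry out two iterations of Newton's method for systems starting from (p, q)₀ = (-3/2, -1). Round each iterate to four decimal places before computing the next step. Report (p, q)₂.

At (-3/2, -1): F = (-11.2500, -0.2500).
Jacobian J = [[6·p·q - q, 3·p^2 - p], [-2·p, 4·q + 1]].
At the point, J = [[10.0000, 8.2500], [3.0000, -3.0000]] (det J = -54.7500).
Solving J·Δ = −F gives Δ = (0.6541, 0.5708).
Then the next iterate is (p, q)₁ = (-0.8459, -0.4292).
Round to (-0.8459, -0.4292) and repeat: F = (-4.284398, 0.223678), J = [[2.607562, 2.992540], [1.6918, -0.7168]].
Δ = (0.3465, 1.1298), so (p, q)₂ = (-0.4994, 0.7006).

(-0.4994, 0.7006)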